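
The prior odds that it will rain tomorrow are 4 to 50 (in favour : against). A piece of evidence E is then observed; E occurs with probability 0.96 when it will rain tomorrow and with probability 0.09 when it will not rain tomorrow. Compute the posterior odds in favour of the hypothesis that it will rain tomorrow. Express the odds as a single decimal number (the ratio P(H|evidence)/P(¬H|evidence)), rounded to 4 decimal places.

Prior odds = 4/50 = 0.080000. In log-odds, ln(0.080000) = -2.5257.
Add log likelihood ratio: ln(10.667) = 2.3671.
Posterior log-odds = -0.15861, so posterior odds = exp(-0.15861) = 0.85333.

Posterior odds ≈ 0.8533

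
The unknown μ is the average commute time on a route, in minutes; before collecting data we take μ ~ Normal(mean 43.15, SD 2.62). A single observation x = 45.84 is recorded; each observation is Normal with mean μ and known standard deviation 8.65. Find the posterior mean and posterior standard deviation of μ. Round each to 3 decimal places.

Posterior mean ≈ 43.376; posterior SD ≈ 2.508

With known σ, the Normal prior is conjugate. Weight on the data is w = (n/σ²)/(n/σ² + 1/τ₀²) = 0.0133650/(0.0133650+0.145679) = 0.084033.
Posterior mean = w·x̄ + (1−w)·μ₀ = 0.084033·45.84 + 0.91597·43.15 = 43.376. Posterior variance = 1/(0.0133650+0.145679) = 6.28756, so SD = 2.508.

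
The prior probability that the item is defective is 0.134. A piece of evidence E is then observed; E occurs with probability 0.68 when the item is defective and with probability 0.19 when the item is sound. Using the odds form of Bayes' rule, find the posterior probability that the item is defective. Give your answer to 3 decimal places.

Prior odds = 0.134/(1−0.134) = 0.15473.
Likelihood ratio for E = 0.68/0.19 = 3.5789.
Posterior odds = prior odds × LR = 0.55379.
Posterior probability = odds/(1+odds) = 0.55379/1.5538 = 0.356.

Posterior probability ≈ 0.356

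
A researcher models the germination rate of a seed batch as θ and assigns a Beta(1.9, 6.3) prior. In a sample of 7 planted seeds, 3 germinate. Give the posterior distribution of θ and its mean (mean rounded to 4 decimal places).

Posterior: Beta(4.9, 10.3); mean ≈ 0.3224

Observing 3 successes and 4 failures updates Beta(1.9, 6.3) by adding the success and failure counts to the two shape parameters: α = 1.9+3 = 4.9, β = 6.3+4 = 10.3.
Posterior mean = α/(α+β) = 4.9/15.2 = 0.3224.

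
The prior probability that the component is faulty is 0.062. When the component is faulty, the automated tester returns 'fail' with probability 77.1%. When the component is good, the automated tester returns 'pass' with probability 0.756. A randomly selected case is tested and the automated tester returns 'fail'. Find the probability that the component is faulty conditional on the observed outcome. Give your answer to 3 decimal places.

P(H | E) ≈ 0.173

Let H be the event that the component is faulty. P(H) = 0.062, so P(¬H) = 0.938. With E the 'fail' result, P(E|H) = 0.771 and P(E|¬H) = 0.244.
P(E) = 0.771·0.062 + 0.244·0.938 = 0.047802 + 0.22887 = 0.27667.
By Bayes' theorem, P(H|E) = 0.047802 / 0.27667 = 0.173.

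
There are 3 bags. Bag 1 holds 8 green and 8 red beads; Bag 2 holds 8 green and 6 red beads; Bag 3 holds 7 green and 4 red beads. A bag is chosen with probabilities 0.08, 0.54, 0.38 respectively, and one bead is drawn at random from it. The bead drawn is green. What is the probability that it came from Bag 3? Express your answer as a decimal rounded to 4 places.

P(green|Bag 1) = 0.5; P(green|Bag 2) = 0.5714; P(green|Bag 3) = 0.6364.
Prior × likelihood for each source: 0.08·0.5=0.04000, 0.54·0.5714=0.3086, 0.38·0.6364=0.2418. Summing gives P(green) = 0.59039.
P(Bag 3 | green) = 0.2418 / 0.59039 = 0.4096.

Posterior probability ≈ 0.4096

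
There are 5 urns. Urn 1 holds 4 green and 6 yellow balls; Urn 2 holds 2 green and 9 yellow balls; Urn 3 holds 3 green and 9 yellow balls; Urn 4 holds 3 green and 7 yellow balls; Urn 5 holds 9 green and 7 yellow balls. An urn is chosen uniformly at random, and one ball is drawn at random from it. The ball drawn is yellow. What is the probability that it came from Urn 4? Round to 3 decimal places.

P(yellow|Urn 1) = 0.6; P(yellow|Urn 2) = 0.8182; P(yellow|Urn 3) = 0.75; P(yellow|Urn 4) = 0.7; P(yellow|Urn 5) = 0.4375.
Prior × likelihood for each source: 0.2·0.6=0.1200, 0.2·0.8182=0.1636, 0.2·0.75=0.1500, 0.2·0.7=0.1400, 0.2·0.4375=0.08750. Summing gives P(yellow) = 0.66114.
P(Urn 4 | yellow) = 0.1400 / 0.66114 = 0.212.

Posterior probability ≈ 0.212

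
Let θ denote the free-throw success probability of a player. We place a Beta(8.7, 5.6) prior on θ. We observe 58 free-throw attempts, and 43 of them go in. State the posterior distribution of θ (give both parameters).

Observing 43 successes and 15 failures updates Beta(8.7, 5.6) by adding the success and failure counts to the two shape parameters: α = 8.7+43 = 51.7, β = 5.6+15 = 20.6.

Posterior: Beta(51.7, 20.6)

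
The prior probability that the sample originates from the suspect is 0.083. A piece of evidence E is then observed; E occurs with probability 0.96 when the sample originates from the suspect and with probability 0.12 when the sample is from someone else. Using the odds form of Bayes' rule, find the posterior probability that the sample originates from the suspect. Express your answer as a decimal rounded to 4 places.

Posterior probability ≈ 0.4200

Prior odds = 0.083/(1−0.083) = 0.090513.
Likelihood ratio for E = 0.96/0.12 = 8.0000.
Posterior odds = prior odds × LR = 0.72410.
Posterior probability = odds/(1+odds) = 0.72410/1.7241 = 0.4200.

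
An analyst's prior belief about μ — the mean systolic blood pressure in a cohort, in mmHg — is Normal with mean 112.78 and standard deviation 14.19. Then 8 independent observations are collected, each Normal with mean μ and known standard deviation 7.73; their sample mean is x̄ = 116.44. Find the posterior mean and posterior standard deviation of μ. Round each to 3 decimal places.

With known σ, the Normal prior is conjugate. Weight on the data is w = (n/σ²)/(n/σ² + 1/τ₀²) = 0.133885/(0.133885+0.00496633) = 0.96423.
Posterior mean = w·x̄ + (1−w)·μ₀ = 0.96423·116.44 + 0.035767·112.78 = 116.309. Posterior variance = 1/(0.133885+0.00496633) = 7.20196, so SD = 2.684.

Posterior mean ≈ 116.309; posterior SD ≈ 2.684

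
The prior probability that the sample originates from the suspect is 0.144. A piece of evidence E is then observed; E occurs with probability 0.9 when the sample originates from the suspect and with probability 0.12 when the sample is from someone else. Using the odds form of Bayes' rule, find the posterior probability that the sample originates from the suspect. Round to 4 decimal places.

Posterior probability ≈ 0.5579

Prior odds = 0.144/(1−0.144) = 0.16822. In log-odds, ln(0.16822) = -1.7825.
Add log likelihood ratio: ln(7.5000) = 2.0149.
Posterior log-odds = 0.23245, so posterior odds = exp(0.23245) = 1.2617. Converting, P(H|E) = 1.2617/2.2617 = 0.5579.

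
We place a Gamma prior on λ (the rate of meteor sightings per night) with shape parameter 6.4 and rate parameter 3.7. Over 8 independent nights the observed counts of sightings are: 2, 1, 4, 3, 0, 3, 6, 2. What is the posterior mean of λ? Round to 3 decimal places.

Total count ∑xᵢ = 21 over n = 8 nights.
Gamma is conjugate to the Poisson likelihood: posterior is Gamma(shape = 6.4+21 = 27.4, rate = 3.7+8 = 11.7).
E[λ | data] = 27.4/11.7 = 2.342.

Posterior mean ≈ 2.342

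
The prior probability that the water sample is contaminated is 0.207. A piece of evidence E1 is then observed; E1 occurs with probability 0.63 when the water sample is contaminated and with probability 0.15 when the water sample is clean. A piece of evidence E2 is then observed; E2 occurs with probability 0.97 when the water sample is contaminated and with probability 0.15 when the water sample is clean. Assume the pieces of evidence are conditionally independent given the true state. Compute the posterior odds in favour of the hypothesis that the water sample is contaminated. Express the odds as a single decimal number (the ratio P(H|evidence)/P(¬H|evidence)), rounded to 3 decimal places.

Prior odds = 0.207/(1−0.207) = 0.26103.
Likelihood ratio for E1 = 0.63/0.15 = 4.2000.
Likelihood ratio for E2 = 0.97/0.15 = 6.4667.
Posterior odds = prior odds × LR₁ × LR₂ = 7.0897.

Posterior odds ≈ 7.090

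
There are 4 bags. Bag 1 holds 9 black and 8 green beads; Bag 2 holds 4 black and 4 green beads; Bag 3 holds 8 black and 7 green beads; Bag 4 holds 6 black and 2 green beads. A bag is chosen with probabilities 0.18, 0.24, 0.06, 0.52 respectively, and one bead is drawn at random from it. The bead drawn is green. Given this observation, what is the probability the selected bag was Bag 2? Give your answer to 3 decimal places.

Posterior probability ≈ 0.331

P(green|Bag 1) = 0.4706; P(green|Bag 2) = 0.5; P(green|Bag 3) = 0.4667; P(green|Bag 4) = 0.25.
Prior × likelihood for each source: 0.18·0.4706=0.08471, 0.24·0.5=0.1200, 0.06·0.4667=0.02800, 0.52·0.25=0.1300. Summing gives P(green) = 0.36271.
P(Bag 2 | green) = 0.1200 / 0.36271 = 0.331.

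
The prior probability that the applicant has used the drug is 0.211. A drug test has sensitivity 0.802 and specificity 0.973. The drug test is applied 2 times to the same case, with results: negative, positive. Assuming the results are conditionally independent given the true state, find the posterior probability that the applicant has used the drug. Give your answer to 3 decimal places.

Posterior P(H) ≈ 0.618

Let H be the event that the applicant has used the drug; start with P(H) = 0.211. P('positive'|H) = 0.802, P('positive'|¬H) = 0.027.
Update on result 1 ('negative'): P(H) ← 0.198·0.2110 / (0.198·0.2110 + 0.973·0.7890) = 0.041778/0.80947 = 0.0516.
Update on result 2 ('positive'): P(H) ← 0.802·0.0516 / (0.802·0.0516 + 0.027·0.9484) = 0.041392/0.066999 = 0.6178.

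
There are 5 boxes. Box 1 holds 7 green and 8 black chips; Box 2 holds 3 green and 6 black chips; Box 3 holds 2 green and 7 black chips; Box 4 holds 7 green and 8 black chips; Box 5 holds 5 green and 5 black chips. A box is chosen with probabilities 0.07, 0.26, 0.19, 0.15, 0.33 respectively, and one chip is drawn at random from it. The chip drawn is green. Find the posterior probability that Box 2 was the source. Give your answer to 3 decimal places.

Posterior probability ≈ 0.219

Tabulate prior·likelihood by source: [1] prior 0.07, lik 0.4667, product 0.03267; [2] prior 0.26, lik 0.3333, product 0.08667; [3] prior 0.19, lik 0.2222, product 0.04222; [4] prior 0.15, lik 0.4667, product 0.07000; [5] prior 0.33, lik 0.5, product 0.1650.
Normalizing constant = 0.39656; the posterior for Box 2 is its product over the sum, 0.08667/0.39656 = 0.219.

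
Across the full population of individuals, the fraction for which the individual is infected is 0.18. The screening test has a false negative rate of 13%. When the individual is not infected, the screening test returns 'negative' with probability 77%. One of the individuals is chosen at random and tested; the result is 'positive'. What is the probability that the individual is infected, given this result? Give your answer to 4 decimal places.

P(H | E) ≈ 0.4537

Let H be the event that the individual is infected. P(H) = 0.18, so P(¬H) = 0.82. With E the 'positive' result, P(E|H) = 0.87 and P(E|¬H) = 0.23.
P(E) = 0.87·0.18 + 0.23·0.82 = 0.15660 + 0.18860 = 0.34520.
By Bayes' theorem, P(H|E) = 0.15660 / 0.34520 = 0.4537.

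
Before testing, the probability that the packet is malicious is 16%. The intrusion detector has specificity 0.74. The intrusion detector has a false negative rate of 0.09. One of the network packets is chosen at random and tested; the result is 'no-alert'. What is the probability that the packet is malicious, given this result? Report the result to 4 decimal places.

P(H | E) ≈ 0.0226

Let H be the event that the packet is malicious. P(H) = 0.16, so P(¬H) = 0.84. With E the 'no-alert' result, P(E|H) = 0.09 and P(E|¬H) = 0.74.
P(E) = 0.09·0.16 + 0.74·0.84 = 0.014400 + 0.62160 = 0.63600.
By Bayes' theorem, P(H|E) = 0.014400 / 0.63600 = 0.0226.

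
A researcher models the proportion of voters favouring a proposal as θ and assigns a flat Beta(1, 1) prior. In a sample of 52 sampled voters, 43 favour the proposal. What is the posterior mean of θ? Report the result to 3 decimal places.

Posterior mean ≈ 0.815

Observing 43 successes and 9 failures updates Beta(1, 1) by adding the success and failure counts to the two shape parameters: α = 1+43 = 44, β = 1+9 = 10.
Posterior mean = α/(α+β) = 44/54 = 0.815.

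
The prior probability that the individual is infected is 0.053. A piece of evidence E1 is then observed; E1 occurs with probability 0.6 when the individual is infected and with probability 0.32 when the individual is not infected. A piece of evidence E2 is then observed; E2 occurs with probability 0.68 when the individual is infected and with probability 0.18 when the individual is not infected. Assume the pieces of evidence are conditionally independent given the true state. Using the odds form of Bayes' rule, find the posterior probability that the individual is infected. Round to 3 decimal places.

Posterior probability ≈ 0.284

Prior odds = 0.053/(1−0.053) = 0.055966.
Likelihood ratio for E1 = 0.6/0.32 = 1.8750.
Likelihood ratio for E2 = 0.68/0.18 = 3.7778.
Posterior odds = prior odds × LR₁ × LR₂ = 0.39643.
Posterior probability = odds/(1+odds) = 0.39643/1.3964 = 0.284.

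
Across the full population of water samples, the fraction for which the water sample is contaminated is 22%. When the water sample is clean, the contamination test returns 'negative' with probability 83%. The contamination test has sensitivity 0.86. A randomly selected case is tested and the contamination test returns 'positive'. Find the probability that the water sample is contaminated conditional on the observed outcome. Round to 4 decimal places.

P(H | E) ≈ 0.5879

Write H for 'the water sample is contaminated'. Prior odds H:¬H = 0.22/0.78 = 0.28205. For the 'positive' outcome, the likelihood ratio is 0.86/0.17 = 5.0588.
Posterior odds = 0.28205 × 5.0588 = 1.4268, so P(H|E) = 1.4268/(1+1.4268) = 0.5879.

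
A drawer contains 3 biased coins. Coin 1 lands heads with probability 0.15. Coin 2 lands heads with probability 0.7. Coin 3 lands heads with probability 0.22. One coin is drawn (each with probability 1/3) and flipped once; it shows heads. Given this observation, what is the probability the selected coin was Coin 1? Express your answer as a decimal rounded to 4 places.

Posterior probability ≈ 0.1402

Tabulate prior·likelihood by source: [1] prior 0.333333, lik 0.15, product 0.05000; [2] prior 0.333333, lik 0.7, product 0.2333; [3] prior 0.333333, lik 0.22, product 0.07333.
Normalizing constant = 0.35667; the posterior for Coin 1 is its product over the sum, 0.05000/0.35667 = 0.1402.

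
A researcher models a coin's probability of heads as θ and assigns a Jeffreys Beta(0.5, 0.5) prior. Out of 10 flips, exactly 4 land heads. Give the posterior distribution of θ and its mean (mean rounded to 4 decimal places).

The binomial likelihood is conjugate to the Beta prior: with 4 successes and 6 failures, the posterior is Beta(0.5+4, 0.5+6) = Beta(4.5, 6.5).
Posterior mean = α/(α+β) = 4.5/11 = 0.4091.

Posterior: Beta(4.5, 6.5); mean ≈ 0.4091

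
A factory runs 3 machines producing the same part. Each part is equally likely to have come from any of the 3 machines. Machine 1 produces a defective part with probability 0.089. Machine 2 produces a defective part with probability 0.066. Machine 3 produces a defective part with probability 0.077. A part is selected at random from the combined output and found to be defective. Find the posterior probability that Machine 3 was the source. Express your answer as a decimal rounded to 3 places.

P(defective|M1) = 0.089; P(defective|M2) = 0.066; P(defective|M3) = 0.077.
Prior × likelihood for each source: 0.333333·0.089=0.02967, 0.333333·0.066=0.02200, 0.333333·0.077=0.02567. Summing gives P(defective) = 0.077333.
P(Machine 3 | defective) = 0.02567 / 0.077333 = 0.332.

Posterior probability ≈ 0.332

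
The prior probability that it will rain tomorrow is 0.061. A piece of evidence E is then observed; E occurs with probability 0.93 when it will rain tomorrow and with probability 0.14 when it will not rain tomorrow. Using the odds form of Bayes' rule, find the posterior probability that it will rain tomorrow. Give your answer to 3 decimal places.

Prior odds = 0.061/(1−0.061) = 0.064963.
Likelihood ratio for E = 0.93/0.14 = 6.6429.
Posterior odds = prior odds × LR = 0.43154.
Posterior probability = odds/(1+odds) = 0.43154/1.4315 = 0.301.

Posterior probability ≈ 0.301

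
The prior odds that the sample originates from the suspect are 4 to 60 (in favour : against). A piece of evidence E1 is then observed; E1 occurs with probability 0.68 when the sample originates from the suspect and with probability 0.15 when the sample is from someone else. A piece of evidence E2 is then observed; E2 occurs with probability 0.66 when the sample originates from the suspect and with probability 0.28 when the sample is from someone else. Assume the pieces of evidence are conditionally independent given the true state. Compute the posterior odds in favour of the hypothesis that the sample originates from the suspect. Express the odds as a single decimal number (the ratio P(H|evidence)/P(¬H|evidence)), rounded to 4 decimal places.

Posterior odds ≈ 0.7124

Prior odds = 4/60 = 0.066667. In log-odds, ln(0.066667) = -2.7081.
Add log likelihood ratios: ln(4.5333) + ln(2.3571) = 2.3689.
Posterior log-odds = -0.33914, so posterior odds = exp(-0.33914) = 0.71238.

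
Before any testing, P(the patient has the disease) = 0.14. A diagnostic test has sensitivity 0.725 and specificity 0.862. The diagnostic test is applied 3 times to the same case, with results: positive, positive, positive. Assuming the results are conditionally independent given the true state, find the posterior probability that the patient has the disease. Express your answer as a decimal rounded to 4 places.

Let H be the event that the patient has the disease; start with P(H) = 0.14. P('positive'|H) = 0.725, P('positive'|¬H) = 0.138.
Update on result 1 ('positive'): P(H) ← 0.725·0.1400 / (0.725·0.1400 + 0.138·0.8600) = 0.10150/0.22018 = 0.4610.
Update on result 2 ('positive'): P(H) ← 0.725·0.4610 / (0.725·0.4610 + 0.138·0.5390) = 0.33422/0.40860 = 0.8180.
Update on result 3 ('positive'): P(H) ← 0.725·0.8180 / (0.725·0.8180 + 0.138·0.1820) = 0.59302/0.61814 = 0.9594.

Posterior P(H) ≈ 0.9594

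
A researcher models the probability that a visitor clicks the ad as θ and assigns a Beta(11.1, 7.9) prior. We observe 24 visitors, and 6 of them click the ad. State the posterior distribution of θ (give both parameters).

Posterior: Beta(17.1, 25.9)

The binomial likelihood is conjugate to the Beta prior: with 6 successes and 18 failures, the posterior is Beta(11.1+6, 7.9+18) = Beta(17.1, 25.9).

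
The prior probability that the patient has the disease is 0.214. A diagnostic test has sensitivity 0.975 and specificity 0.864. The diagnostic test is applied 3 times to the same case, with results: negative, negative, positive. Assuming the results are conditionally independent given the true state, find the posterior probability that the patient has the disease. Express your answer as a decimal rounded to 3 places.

Posterior P(H) ≈ 0.002

With H the event that the patient has the disease, the joint likelihood of the observed sequence is P(data|H) = 0.025·0.025·0.975 = 0.00060938 and P(data|¬H) = 0.864·0.864·0.136 = 0.10152.
Bayes: P(H|data) = 0.214·0.00060938 / (0.214·0.00060938 + 0.786·0.10152) = 0.00013041/0.079928 = 0.0016.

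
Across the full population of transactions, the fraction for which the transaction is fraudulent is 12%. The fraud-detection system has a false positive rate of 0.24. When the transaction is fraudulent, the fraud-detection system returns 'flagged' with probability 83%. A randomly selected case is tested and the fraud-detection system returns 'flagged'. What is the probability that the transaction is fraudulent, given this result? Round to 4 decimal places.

Let H be the event that the transaction is fraudulent. P(H) = 0.12, so P(¬H) = 0.88. With E the 'flagged' result, P(E|H) = 0.83 and P(E|¬H) = 0.24.
P(E) = 0.83·0.12 + 0.24·0.88 = 0.099600 + 0.21120 = 0.31080.
By Bayes' theorem, P(H|E) = 0.099600 / 0.31080 = 0.3205.

P(H | E) ≈ 0.3205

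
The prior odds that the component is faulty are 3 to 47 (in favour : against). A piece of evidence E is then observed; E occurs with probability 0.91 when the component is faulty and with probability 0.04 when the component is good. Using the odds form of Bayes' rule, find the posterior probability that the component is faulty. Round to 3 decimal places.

Posterior probability ≈ 0.592

Prior odds = 3/47 = 0.063830.
Likelihood ratio for E = 0.91/0.04 = 22.750.
Posterior odds = prior odds × LR = 1.4521.
Posterior probability = odds/(1+odds) = 1.4521/2.4521 = 0.592.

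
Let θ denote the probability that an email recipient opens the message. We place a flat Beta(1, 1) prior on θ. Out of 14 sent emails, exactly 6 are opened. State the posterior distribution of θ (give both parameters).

The binomial likelihood is conjugate to the Beta prior: with 6 successes and 8 failures, the posterior is Beta(1+6, 1+8) = Beta(7, 9).

Posterior: Beta(7, 9)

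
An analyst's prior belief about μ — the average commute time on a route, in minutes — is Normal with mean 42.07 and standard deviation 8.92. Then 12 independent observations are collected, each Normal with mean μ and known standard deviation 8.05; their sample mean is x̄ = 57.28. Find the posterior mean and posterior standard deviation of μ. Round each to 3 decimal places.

Prior precision 1/τ₀² = 1/8.92² = 0.0125681; data precision n/σ² = 12/8.05² = 0.185178.
Posterior precision = 0.0125681 + 0.185178 = 0.197746, giving posterior SD = 1/√0.197746 = 2.249.
Posterior mean = (0.0125681·42.07 + 0.185178·57.28) / 0.197746 = 56.313.

Posterior mean ≈ 56.313; posterior SD ≈ 2.249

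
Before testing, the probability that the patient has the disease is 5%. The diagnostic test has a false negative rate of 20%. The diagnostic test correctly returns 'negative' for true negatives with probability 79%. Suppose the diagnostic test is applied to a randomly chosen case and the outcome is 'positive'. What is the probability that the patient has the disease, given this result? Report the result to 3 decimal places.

Write H for 'the patient has the disease'. Prior odds H:¬H = 0.05/0.95 = 0.052632. For the 'positive' outcome, the likelihood ratio is 0.8/0.21 = 3.8095.
Posterior odds = 0.052632 × 3.8095 = 0.20050, so P(H|E) = 0.20050/(1+0.20050) = 0.167.

P(H | E) ≈ 0.167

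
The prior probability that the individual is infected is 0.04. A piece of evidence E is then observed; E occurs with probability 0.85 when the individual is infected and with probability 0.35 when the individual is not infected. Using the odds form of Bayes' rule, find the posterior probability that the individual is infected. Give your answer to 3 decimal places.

Prior odds = 0.04/(1−0.04) = 0.041667.
Likelihood ratio for E = 0.85/0.35 = 2.4286.
Posterior odds = prior odds × LR = 0.10119.
Posterior probability = odds/(1+odds) = 0.10119/1.1012 = 0.092.

Posterior probability ≈ 0.092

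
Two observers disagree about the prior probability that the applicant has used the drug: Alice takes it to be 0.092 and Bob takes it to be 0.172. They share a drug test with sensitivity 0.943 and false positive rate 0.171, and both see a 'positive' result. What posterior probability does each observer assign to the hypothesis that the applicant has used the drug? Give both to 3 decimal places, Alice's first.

P('+'|H) = 0.943, P('+'|¬H) = 0.171.
Alice: numerator 0.943·0.092 = 0.086756; evidence = 0.086756+0.171·0.908 = 0.24202; posterior = 0.358.
Bob: numerator 0.943·0.172 = 0.16220; evidence = 0.16220+0.171·0.828 = 0.30378; posterior = 0.534.

Alice: 0.358; Bob: 0.534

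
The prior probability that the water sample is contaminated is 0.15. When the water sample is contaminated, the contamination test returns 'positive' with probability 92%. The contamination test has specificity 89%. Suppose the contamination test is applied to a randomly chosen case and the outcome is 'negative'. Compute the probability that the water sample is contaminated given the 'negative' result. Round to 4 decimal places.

Let H be the event that the water sample is contaminated. P(H) = 0.15, so P(¬H) = 0.85. With E the 'negative' result, P(E|H) = 0.08 and P(E|¬H) = 0.89.
P(E) = 0.08·0.15 + 0.89·0.85 = 0.012000 + 0.75650 = 0.76850.
By Bayes' theorem, P(H|E) = 0.012000 / 0.76850 = 0.0156.

P(H | E) ≈ 0.0156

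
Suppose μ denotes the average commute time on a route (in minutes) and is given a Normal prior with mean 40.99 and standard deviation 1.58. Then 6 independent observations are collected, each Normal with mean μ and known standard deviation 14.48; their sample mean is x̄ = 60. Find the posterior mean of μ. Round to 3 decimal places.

Posterior mean ≈ 42.257

Prior precision 1/τ₀² = 1/1.58² = 0.400577; data precision n/σ² = 6/14.48² = 0.0286163.
Posterior precision = 0.400577 + 0.0286163 = 0.429193.
Posterior mean = (0.400577·40.99 + 0.0286163·60) / 0.429193 = 42.257.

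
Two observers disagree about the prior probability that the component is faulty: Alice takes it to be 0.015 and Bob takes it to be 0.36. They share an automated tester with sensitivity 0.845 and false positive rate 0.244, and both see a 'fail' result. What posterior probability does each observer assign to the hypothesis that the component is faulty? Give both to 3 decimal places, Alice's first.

Alice: 0.050; Bob: 0.661

The likelihood ratio for a 'fail' result is 0.845/0.244 = 3.4631.
Alice: prior odds 0.015/0.985 = 0.015228; posterior odds 0.052738; posterior probability 0.050.
Bob: prior odds 0.36/0.64 = 0.56250; posterior odds 1.9480; posterior probability 0.661.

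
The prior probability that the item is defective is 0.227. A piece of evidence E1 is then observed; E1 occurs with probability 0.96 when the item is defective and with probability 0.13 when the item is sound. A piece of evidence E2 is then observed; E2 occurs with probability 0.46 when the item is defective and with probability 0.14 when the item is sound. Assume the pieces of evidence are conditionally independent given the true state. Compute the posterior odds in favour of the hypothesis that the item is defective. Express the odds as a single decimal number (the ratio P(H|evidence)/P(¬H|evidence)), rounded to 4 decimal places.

Posterior odds ≈ 7.1253

Prior odds = 0.227/(1−0.227) = 0.29366. In log-odds, ln(0.29366) = -1.2253.
Add log likelihood ratios: ln(7.3846) + ln(3.2857) = 3.1890.
Posterior log-odds = 1.9637, so posterior odds = exp(1.9637) = 7.1253.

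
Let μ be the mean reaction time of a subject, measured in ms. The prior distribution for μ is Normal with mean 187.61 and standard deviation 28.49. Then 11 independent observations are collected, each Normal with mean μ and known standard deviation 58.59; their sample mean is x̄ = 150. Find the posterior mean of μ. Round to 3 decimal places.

Prior precision 1/τ₀² = 1/28.49² = 0.00123201; data precision n/σ² = 11/58.59² = 0.00320439.
Posterior precision = 0.00123201 + 0.00320439 = 0.00443640.
Posterior mean = (0.00123201·187.61 + 0.00320439·150) / 0.00443640 = 160.444.

Posterior mean ≈ 160.444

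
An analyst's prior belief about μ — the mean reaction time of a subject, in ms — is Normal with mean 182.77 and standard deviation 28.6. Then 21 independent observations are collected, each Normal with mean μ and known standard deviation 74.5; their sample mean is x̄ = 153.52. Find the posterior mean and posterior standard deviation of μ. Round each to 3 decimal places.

Posterior mean ≈ 160.663; posterior SD ≈ 14.133

With known σ, the Normal prior is conjugate. Weight on the data is w = (n/σ²)/(n/σ² + 1/τ₀²) = 0.00378361/(0.00378361+0.00122255) = 0.75579.
Posterior mean = w·x̄ + (1−w)·μ₀ = 0.75579·153.52 + 0.24421·182.77 = 160.663. Posterior variance = 1/(0.00378361+0.00122255) = 199.754, so SD = 14.133.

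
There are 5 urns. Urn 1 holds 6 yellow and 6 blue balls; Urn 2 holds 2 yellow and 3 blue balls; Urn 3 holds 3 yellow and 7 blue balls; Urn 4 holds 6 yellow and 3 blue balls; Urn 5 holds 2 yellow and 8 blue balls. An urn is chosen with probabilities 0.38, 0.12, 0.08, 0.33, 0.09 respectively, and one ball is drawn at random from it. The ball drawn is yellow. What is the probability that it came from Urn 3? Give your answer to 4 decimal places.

P(yellow|Urn 1) = 0.5; P(yellow|Urn 2) = 0.4; P(yellow|Urn 3) = 0.3; P(yellow|Urn 4) = 0.6667; P(yellow|Urn 5) = 0.2.
Prior × likelihood for each source: 0.38·0.5=0.1900, 0.12·0.4=0.04800, 0.08·0.3=0.02400, 0.33·0.6667=0.2200, 0.09·0.2=0.01800. Summing gives P(yellow) = 0.50000.
P(Urn 3 | yellow) = 0.02400 / 0.50000 = 0.0480.

Posterior probability ≈ 0.0480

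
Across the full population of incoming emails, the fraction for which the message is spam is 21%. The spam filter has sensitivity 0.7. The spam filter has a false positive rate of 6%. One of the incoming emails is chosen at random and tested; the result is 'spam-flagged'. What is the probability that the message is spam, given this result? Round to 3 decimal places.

P(H | E) ≈ 0.756

Let H be the event that the message is spam. P(H) = 0.21, so P(¬H) = 0.79. With E the 'spam-flagged' result, P(E|H) = 0.7 and P(E|¬H) = 0.06.
P(E) = 0.7·0.21 + 0.06·0.79 = 0.14700 + 0.047400 = 0.19440.
By Bayes' theorem, P(H|E) = 0.14700 / 0.19440 = 0.756.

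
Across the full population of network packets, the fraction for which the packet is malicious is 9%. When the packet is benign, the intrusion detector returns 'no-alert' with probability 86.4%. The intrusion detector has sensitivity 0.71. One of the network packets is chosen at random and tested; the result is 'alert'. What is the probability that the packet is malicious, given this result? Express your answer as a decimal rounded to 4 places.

P(H | E) ≈ 0.3405

Write H for 'the packet is malicious'. Prior odds H:¬H = 0.09/0.91 = 0.098901. For the 'alert' outcome, the likelihood ratio is 0.71/0.136 = 5.2206.
Posterior odds = 0.098901 × 5.2206 = 0.51632, so P(H|E) = 0.51632/(1+0.51632) = 0.3405.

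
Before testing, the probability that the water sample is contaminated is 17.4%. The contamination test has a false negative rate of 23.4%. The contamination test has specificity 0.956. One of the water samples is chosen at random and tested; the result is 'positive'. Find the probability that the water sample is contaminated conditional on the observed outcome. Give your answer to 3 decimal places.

P(H | E) ≈ 0.786

Let H be the event that the water sample is contaminated. P(H) = 0.174, so P(¬H) = 0.826. With E the 'positive' result, P(E|H) = 0.766 and P(E|¬H) = 0.044.
P(E) = 0.766·0.174 + 0.044·0.826 = 0.13328 + 0.036344 = 0.16963.
By Bayes' theorem, P(H|E) = 0.13328 / 0.16963 = 0.786.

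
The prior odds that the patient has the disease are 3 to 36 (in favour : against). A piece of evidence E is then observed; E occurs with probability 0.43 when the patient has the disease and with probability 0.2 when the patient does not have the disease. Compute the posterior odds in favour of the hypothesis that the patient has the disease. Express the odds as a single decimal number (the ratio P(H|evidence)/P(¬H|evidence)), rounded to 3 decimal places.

Prior odds = 3/36 = 0.083333. In log-odds, ln(0.083333) = -2.4849.
Add log likelihood ratio: ln(2.1500) = 0.76547.
Posterior log-odds = -1.7194, so posterior odds = exp(-1.7194) = 0.17917.

Posterior odds ≈ 0.179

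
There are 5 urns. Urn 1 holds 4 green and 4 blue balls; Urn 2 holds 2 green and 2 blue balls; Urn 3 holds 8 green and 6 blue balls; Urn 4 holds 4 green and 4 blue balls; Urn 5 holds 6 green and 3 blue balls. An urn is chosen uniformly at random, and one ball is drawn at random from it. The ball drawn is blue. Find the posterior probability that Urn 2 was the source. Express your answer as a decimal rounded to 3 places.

Tabulate prior·likelihood by source: [1] prior 0.2, lik 0.5, product 0.1000; [2] prior 0.2, lik 0.5, product 0.1000; [3] prior 0.2, lik 0.4286, product 0.08571; [4] prior 0.2, lik 0.5, product 0.1000; [5] prior 0.2, lik 0.3333, product 0.06667.
Normalizing constant = 0.45238; the posterior for Urn 2 is its product over the sum, 0.1000/0.45238 = 0.221.

Posterior probability ≈ 0.221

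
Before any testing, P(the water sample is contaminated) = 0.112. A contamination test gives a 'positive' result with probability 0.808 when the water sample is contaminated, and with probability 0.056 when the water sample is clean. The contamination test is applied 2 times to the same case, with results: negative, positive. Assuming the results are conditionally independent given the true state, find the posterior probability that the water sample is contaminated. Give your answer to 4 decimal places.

Posterior P(H) ≈ 0.2701

Let H be the event that the water sample is contaminated; start with P(H) = 0.112. P('positive'|H) = 0.808, P('positive'|¬H) = 0.056.
Update on result 1 ('negative'): P(H) ← 0.192·0.1120 / (0.192·0.1120 + 0.944·0.8880) = 0.021504/0.85978 = 0.0250.
Update on result 2 ('positive'): P(H) ← 0.808·0.0250 / (0.808·0.0250 + 0.056·0.9750) = 0.020209/0.074808 = 0.2701.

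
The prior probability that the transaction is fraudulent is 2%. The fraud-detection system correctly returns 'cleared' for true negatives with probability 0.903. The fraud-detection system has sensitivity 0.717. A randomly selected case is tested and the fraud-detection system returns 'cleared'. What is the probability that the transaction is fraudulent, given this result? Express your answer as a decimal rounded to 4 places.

Let H be the event that the transaction is fraudulent. P(H) = 0.02, so P(¬H) = 0.98. With E the 'cleared' result, P(E|H) = 0.283 and P(E|¬H) = 0.903.
P(E) = 0.283·0.02 + 0.903·0.98 = 0.0056600 + 0.88494 = 0.89060.
By Bayes' theorem, P(H|E) = 0.0056600 / 0.89060 = 0.0064.

P(H | E) ≈ 0.0064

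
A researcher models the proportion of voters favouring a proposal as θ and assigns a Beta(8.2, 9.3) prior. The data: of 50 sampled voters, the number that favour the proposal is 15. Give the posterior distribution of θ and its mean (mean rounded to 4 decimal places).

Posterior: Beta(23.2, 44.3); mean ≈ 0.3437

Observing 15 successes and 35 failures updates Beta(8.2, 9.3) by adding the success and failure counts to the two shape parameters: α = 8.2+15 = 23.2, β = 9.3+35 = 44.3.
E[θ | data] = 23.2/(23.2+44.3) = 0.3437.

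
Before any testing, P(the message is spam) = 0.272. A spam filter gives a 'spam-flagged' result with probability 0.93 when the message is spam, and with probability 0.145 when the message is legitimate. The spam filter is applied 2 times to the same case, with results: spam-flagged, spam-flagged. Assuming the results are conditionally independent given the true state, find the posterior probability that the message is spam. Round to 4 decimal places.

Posterior P(H) ≈ 0.9389

Let H be the event that the message is spam; start with P(H) = 0.272. P('spam-flagged'|H) = 0.93, P('spam-flagged'|¬H) = 0.145.
Update on result 1 ('spam-flagged'): P(H) ← 0.93·0.2720 / (0.93·0.2720 + 0.145·0.7280) = 0.25296/0.35852 = 0.7056.
Update on result 2 ('spam-flagged'): P(H) ← 0.93·0.7056 / (0.93·0.7056 + 0.145·0.2944) = 0.65618/0.69887 = 0.9389.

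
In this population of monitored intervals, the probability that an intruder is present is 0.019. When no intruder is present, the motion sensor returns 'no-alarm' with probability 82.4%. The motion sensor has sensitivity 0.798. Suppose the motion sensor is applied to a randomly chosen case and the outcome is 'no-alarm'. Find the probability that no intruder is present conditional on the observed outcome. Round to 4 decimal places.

Let H be the event that an intruder is present. P(H) = 0.019, so P(¬H) = 0.981. With E the 'no-alarm' result, P(E|H) = 0.202 and P(E|¬H) = 0.824.
P(E) = 0.202·0.019 + 0.824·0.981 = 0.0038380 + 0.80834 = 0.81218.
By Bayes' theorem, P(H|E) = 0.0038380 / 0.81218 = 0.0047. Hence P(¬H|E) = 1 − 0.0047 = 0.9953.

P(¬H | E) ≈ 0.9953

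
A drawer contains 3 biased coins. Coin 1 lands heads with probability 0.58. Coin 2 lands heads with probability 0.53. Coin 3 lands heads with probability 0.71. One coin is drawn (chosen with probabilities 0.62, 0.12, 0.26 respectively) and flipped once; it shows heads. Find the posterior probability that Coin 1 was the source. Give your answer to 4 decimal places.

P(heads|C1) = 0.58; P(heads|C2) = 0.53; P(heads|C3) = 0.71.
Prior × likelihood for each source: 0.62·0.58=0.3596, 0.12·0.53=0.06360, 0.26·0.71=0.1846. Summing gives P(heads) = 0.60780.
P(Coin 1 | heads) = 0.3596 / 0.60780 = 0.5916.

Posterior probability ≈ 0.5916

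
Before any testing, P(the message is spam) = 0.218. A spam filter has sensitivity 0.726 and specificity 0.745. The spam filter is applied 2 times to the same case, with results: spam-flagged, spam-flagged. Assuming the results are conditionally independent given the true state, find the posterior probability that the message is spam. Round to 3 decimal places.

Posterior P(H) ≈ 0.693

With H the event that the message is spam, the joint likelihood of the observed sequence is P(data|H) = 0.726·0.726 = 0.52708 and P(data|¬H) = 0.255·0.255 = 0.065025.
Bayes: P(H|data) = 0.218·0.52708 / (0.218·0.52708 + 0.782·0.065025) = 0.11490/0.16575 = 0.6932.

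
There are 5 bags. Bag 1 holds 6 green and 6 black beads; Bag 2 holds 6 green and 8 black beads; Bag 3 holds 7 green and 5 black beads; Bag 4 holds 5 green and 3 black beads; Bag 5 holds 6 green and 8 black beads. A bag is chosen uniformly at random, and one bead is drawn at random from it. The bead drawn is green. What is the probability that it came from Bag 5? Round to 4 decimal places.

Tabulate prior·likelihood by source: [1] prior 0.2, lik 0.5, product 0.1000; [2] prior 0.2, lik 0.4286, product 0.08571; [3] prior 0.2, lik 0.5833, product 0.1167; [4] prior 0.2, lik 0.625, product 0.1250; [5] prior 0.2, lik 0.4286, product 0.08571.
Normalizing constant = 0.51310; the posterior for Bag 5 is its product over the sum, 0.08571/0.51310 = 0.1671.

Posterior probability ≈ 0.1671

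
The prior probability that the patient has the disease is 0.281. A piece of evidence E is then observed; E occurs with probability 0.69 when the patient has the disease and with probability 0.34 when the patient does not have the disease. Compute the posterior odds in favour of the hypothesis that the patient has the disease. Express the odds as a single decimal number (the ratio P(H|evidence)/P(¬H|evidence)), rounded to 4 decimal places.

Prior odds = 0.281/(1−0.281) = 0.39082. In log-odds, ln(0.39082) = -0.93951.
Add log likelihood ratio: ln(2.0294) = 0.70775.
Posterior log-odds = -0.23176, so posterior odds = exp(-0.23176) = 0.79314.

Posterior odds ≈ 0.7931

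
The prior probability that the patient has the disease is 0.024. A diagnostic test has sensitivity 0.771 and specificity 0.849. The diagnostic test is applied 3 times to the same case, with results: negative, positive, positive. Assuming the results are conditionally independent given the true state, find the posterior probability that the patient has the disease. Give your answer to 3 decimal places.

Posterior P(H) ≈ 0.147

Let H be the event that the patient has the disease; start with P(H) = 0.024. P('positive'|H) = 0.771, P('positive'|¬H) = 0.151.
Update on result 1 ('negative'): P(H) ← 0.229·0.0240 / (0.229·0.0240 + 0.849·0.9760) = 0.0054960/0.83412 = 0.0066.
Update on result 2 ('positive'): P(H) ← 0.771·0.0066 / (0.771·0.0066 + 0.151·0.9934) = 0.0050801/0.15509 = 0.0328.
Update on result 3 ('positive'): P(H) ← 0.771·0.0328 / (0.771·0.0328 + 0.151·0.9672) = 0.025256/0.17131 = 0.1474.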